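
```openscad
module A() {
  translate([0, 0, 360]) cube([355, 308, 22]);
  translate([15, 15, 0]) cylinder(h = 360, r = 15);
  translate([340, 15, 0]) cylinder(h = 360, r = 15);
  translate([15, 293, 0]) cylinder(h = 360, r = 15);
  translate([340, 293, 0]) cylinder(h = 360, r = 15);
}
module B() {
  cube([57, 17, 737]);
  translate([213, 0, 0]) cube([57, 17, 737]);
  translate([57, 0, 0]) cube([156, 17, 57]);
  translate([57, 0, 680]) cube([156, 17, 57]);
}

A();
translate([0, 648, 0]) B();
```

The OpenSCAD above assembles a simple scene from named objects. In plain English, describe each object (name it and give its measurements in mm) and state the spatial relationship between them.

A is a four-legged stool. The seat is a 355×308×22 mm slab whose top surface is at z = 382 mm; four round legs, each 30 mm in diameter, run from the floor (z = 0) to the underside of the seat, each leg's axis is inset half a diameter from the nearest pair of seat edges (so the leg's bounding box is flush with the corner).

B is a picture frame with a 156×623 mm rectangular opening (x by z) and a uniform 57 mm border on every side. Frame depth is 17 mm along y. It is built from two vertical stiles running the full outside height and two horizontal rails spanning the gap between the stiles.

The picture frame is on the floor beside the stool on its +y side.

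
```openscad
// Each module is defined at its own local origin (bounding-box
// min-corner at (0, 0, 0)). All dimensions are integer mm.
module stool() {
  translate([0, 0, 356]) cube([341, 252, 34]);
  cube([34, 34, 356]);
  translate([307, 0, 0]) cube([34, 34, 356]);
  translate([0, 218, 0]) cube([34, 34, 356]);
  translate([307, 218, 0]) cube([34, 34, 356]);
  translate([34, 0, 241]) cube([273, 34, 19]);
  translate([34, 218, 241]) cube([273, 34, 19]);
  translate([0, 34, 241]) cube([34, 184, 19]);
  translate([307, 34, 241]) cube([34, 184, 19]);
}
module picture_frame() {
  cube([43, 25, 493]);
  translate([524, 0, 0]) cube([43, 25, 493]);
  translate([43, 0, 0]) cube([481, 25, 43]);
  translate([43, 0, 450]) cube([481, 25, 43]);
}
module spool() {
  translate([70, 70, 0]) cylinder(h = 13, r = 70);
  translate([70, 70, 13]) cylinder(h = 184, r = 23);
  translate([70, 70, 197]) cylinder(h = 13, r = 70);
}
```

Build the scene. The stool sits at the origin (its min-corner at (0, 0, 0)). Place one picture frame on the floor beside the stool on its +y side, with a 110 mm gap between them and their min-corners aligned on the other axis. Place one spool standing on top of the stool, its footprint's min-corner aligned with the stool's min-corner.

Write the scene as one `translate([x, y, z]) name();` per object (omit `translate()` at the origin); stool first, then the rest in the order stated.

stool();
translate([0, 362, 0]) picture_frame();
translate([0, 0, 390]) spool();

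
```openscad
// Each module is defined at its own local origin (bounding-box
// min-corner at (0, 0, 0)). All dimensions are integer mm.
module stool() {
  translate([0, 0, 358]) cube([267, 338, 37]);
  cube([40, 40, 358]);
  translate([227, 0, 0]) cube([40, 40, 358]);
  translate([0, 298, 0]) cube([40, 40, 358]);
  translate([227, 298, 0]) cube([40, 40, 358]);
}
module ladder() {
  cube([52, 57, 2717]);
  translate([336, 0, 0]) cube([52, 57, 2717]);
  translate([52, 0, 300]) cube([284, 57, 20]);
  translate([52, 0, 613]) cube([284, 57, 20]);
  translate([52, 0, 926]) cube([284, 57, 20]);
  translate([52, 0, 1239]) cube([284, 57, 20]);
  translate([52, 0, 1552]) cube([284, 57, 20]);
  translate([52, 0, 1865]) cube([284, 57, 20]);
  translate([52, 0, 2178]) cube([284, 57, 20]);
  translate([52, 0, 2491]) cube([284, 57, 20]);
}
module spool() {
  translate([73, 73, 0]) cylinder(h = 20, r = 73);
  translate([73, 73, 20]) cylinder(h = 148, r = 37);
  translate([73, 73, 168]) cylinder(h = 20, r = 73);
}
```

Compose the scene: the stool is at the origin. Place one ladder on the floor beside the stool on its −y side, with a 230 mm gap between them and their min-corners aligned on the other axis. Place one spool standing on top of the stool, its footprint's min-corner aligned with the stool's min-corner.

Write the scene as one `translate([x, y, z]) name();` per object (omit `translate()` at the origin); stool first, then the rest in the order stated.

stool();
translate([0, -287, 0]) ladder();
translate([0, 0, 395]) spool();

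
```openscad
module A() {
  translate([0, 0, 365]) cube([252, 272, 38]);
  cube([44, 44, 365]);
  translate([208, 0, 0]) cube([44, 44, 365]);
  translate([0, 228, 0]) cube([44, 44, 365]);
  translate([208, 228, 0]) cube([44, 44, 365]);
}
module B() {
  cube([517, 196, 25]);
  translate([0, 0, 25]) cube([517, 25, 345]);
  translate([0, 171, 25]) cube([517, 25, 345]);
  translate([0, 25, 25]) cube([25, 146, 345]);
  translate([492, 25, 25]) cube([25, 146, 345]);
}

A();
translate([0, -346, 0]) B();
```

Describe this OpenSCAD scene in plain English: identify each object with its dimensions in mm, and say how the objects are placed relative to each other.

A is a four-legged stool. The seat is 252×272 mm, 38 mm thick, top at z = 403 mm. It stands on four square legs, each 44×44 mm in cross-section, from z = 0 to the seat underside, each flush with a corner of the seat.

B is an open storage box with external size 517×196×370 mm and wall thickness 25 mm (the base is also 25 mm thick). The base covers the whole footprint; the four walls stand on the base, with the y-facing walls full-width and the x-facing walls fitting between their inner faces.

The open box is on the floor beside the stool on its −y side.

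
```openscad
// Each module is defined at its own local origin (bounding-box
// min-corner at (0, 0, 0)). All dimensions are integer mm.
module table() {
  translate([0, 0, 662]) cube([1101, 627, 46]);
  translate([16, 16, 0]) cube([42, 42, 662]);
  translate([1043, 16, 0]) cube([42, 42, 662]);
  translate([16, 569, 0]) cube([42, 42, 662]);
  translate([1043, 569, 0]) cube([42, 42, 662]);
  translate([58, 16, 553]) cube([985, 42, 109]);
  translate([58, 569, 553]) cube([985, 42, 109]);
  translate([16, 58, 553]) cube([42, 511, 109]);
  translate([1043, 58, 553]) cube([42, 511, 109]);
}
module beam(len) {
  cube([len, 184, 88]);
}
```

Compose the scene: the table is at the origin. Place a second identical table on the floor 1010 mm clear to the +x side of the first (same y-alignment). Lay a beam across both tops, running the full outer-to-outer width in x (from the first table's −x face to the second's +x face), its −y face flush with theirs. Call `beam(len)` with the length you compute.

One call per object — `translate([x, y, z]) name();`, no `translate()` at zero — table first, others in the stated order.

table();
translate([2111, 0, 0]) table();
translate([0, 0, 708]) beam(3212);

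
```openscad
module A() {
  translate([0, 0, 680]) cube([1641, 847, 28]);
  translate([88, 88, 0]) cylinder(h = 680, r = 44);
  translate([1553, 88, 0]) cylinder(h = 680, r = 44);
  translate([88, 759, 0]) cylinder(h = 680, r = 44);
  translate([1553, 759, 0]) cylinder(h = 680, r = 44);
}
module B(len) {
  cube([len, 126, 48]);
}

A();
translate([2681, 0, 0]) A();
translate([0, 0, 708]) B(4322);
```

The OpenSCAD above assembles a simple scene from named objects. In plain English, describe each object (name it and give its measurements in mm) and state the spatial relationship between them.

A is a rectangular dining table. The top is 1641×847×28 mm with its upper surface at z = 708 mm. It stands on four round legs of 88 mm diameter, each leg's bounding box inset 44 mm from the nearest pair of top edges, running from the floor to the underside of the top.

B is a rectangular beam 4322 mm long (x), 126 mm deep (y), 48 mm thick (z).

The beam spans the tops of two tables placed 1040 mm apart, resting at z = 708 mm.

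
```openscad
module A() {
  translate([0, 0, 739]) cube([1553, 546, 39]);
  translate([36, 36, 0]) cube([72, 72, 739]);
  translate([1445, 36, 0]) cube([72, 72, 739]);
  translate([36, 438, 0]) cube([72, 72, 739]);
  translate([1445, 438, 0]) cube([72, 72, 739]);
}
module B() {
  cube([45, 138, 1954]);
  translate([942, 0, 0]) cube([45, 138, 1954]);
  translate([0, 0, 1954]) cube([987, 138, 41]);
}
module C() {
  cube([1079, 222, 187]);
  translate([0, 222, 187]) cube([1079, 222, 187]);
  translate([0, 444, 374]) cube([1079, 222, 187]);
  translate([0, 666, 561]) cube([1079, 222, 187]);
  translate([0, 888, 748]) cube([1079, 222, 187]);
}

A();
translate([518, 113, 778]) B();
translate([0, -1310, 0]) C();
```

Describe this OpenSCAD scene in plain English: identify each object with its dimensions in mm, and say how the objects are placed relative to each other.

A is a rectangular dining table. The top is 1553×546×39 mm with its upper surface at z = 778 mm. It stands on four 72×72 mm square legs, each inset 36 mm from the nearest pair of top edges, running from the floor to the underside of the top.

B is a door frame. The clear opening is 897 mm wide and 1954 mm high. Two 45 mm wide jambs, 138 mm deep, stand either side of the opening from the floor to the top of the opening. A 41 mm thick head sits across the top of both jambs, spanning the full outside width of the frame.

C is a straight staircase of 5 solid steps. Each step is 1079 mm wide (x), 222 mm deep (y, the going) and 187 mm tall (the rise). The first step rests on the floor; each subsequent step sits one going further in +y and one rise higher in +z, directly behind and above the previous step with no overlap.

The door frame is on top of the table. The staircase is on the floor beside the table on its −y side.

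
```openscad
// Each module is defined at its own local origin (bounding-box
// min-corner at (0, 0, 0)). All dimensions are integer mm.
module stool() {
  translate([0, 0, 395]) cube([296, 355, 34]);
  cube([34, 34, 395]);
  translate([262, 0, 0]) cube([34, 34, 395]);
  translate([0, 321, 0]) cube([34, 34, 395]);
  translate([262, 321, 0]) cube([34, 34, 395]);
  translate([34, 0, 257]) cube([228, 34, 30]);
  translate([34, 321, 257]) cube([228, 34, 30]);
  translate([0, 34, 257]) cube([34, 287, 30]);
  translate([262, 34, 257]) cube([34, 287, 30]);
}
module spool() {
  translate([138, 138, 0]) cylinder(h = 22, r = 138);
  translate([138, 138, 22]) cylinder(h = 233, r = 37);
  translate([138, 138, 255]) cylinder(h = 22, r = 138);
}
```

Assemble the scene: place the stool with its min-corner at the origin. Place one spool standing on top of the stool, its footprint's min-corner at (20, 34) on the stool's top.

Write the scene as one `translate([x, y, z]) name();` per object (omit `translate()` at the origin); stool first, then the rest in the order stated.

stool();
translate([20, 34, 429]) spool();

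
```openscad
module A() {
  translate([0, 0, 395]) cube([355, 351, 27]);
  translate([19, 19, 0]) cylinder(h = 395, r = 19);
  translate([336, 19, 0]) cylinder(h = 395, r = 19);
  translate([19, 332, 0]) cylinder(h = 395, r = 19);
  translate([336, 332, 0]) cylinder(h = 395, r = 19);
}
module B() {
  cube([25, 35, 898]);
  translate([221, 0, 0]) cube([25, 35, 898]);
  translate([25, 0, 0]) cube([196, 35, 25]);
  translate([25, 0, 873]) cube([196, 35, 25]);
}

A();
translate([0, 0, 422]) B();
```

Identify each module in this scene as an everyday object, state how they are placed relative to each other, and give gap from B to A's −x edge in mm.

The picture frame's min-x is at 0; the stool's min-x is 0; gap = 0 mm.

A is a stool. B is a picture frame. The picture frame is on top of the stool. The gap from the picture frame to the stool's −x edge is 0 mm.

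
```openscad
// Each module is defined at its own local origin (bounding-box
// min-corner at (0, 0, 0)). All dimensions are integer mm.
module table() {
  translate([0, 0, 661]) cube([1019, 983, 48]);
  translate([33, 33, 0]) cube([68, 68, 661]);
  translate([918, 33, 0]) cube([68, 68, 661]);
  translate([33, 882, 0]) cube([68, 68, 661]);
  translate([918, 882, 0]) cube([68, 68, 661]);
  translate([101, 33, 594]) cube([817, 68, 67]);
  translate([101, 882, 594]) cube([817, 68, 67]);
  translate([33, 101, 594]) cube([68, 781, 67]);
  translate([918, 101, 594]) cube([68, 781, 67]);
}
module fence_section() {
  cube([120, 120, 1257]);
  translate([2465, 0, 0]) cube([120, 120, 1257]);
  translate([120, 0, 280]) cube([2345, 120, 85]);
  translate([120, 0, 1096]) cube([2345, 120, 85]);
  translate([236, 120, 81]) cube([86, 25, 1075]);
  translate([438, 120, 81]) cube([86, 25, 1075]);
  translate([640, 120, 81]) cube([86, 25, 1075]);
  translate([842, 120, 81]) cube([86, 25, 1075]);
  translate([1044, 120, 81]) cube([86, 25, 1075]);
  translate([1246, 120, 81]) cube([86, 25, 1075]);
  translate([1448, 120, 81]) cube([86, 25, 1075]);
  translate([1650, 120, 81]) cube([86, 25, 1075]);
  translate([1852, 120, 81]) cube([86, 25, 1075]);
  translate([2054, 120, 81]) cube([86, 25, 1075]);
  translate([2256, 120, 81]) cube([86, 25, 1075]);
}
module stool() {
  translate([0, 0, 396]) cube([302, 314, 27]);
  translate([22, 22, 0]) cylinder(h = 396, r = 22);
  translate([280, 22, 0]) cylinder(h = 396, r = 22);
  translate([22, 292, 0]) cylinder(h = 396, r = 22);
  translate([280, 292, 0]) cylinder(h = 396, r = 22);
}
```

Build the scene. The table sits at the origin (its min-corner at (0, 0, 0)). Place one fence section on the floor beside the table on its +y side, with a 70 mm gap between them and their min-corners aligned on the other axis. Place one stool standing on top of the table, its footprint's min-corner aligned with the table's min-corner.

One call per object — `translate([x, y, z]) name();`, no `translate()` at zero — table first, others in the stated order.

table();
translate([0, 1053, 0]) fence_section();
translate([0, 0, 709]) stool();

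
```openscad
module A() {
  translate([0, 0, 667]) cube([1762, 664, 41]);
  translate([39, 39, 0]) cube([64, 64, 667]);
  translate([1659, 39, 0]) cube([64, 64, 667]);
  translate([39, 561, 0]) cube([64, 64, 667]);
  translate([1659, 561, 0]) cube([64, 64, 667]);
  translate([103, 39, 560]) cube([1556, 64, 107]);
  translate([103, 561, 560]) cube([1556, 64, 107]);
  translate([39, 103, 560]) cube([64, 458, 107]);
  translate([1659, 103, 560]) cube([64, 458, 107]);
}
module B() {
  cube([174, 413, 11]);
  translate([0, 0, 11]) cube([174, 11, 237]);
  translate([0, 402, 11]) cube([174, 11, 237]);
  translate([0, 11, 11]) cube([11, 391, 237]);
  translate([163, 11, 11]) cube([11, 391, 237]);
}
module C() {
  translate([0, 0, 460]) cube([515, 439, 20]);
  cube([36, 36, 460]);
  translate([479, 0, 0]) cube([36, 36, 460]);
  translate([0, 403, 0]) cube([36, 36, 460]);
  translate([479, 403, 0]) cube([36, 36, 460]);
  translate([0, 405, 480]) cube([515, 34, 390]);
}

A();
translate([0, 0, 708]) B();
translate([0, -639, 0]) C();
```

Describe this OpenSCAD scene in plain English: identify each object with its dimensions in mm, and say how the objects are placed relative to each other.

A is a rectangular dining table. The top is 1762×664×41 mm with its upper surface at z = 708 mm. It stands on four 64×64 mm square legs, each inset 39 mm from the nearest pair of top edges, running from the floor to the underside of the top. Four apron rails, 64 mm thick and 107 mm tall, run between adjacent legs with their top edges flush with the underside of the top and their outer faces flush with the legs' outer faces.

B is an open storage box with external size 174×413×248 mm and wall thickness 11 mm (the base is also 11 mm thick). The base covers the whole footprint; the four walls stand on the base, with the y-facing walls full-width and the x-facing walls fitting between their inner faces.

C is a chair. The seat is a 515×439×20 mm slab with its top at z = 480 mm, on four 36×36 mm corner legs (flush with the seat edges, standing on z = 0). A flat backrest 34 mm thick, 390 mm tall, spans the full seat width and rises from the seat top along its +y edge, rear face flush with the rear of the seat.

The open box is on top of the table. The chair is on the floor beside the table on its −y side.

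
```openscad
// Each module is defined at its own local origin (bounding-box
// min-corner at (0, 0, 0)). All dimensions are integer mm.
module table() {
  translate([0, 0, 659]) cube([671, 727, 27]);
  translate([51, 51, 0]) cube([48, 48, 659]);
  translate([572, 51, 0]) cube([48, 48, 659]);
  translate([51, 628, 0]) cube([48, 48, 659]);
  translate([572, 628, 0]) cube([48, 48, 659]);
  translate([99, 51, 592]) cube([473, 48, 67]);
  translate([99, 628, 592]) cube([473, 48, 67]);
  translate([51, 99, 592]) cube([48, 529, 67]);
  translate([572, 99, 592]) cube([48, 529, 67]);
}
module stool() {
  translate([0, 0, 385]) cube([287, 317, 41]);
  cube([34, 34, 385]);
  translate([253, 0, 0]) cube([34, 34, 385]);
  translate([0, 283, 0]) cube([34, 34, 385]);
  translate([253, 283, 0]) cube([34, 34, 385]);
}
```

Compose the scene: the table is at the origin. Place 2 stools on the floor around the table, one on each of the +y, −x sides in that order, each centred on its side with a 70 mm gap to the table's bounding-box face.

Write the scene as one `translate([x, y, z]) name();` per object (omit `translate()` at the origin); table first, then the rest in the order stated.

table();
translate([192, 797, 0]) stool();
translate([-357, 205, 0]) stool();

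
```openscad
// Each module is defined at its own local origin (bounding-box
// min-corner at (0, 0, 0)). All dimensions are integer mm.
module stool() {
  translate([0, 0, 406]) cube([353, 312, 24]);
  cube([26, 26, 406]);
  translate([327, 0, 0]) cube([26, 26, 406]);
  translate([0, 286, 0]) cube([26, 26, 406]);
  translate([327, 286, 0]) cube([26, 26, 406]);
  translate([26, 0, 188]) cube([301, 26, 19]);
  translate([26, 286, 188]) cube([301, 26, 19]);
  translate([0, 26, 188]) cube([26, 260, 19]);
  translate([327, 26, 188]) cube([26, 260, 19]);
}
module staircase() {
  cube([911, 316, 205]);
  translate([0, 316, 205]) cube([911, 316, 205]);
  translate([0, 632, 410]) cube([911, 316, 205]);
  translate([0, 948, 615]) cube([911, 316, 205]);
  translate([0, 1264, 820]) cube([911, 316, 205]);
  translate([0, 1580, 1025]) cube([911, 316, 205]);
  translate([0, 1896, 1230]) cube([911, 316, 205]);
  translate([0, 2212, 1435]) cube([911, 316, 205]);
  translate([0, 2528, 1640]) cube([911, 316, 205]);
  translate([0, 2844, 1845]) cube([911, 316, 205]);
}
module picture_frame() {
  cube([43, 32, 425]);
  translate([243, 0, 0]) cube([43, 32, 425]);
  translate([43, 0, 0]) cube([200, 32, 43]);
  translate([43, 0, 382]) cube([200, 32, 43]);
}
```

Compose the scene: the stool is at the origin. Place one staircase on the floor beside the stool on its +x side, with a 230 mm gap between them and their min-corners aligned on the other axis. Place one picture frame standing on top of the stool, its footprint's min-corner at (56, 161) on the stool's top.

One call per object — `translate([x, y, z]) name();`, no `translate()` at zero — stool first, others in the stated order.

stool();
translate([583, 0, 0]) staircase();
translate([56, 161, 430]) picture_frame();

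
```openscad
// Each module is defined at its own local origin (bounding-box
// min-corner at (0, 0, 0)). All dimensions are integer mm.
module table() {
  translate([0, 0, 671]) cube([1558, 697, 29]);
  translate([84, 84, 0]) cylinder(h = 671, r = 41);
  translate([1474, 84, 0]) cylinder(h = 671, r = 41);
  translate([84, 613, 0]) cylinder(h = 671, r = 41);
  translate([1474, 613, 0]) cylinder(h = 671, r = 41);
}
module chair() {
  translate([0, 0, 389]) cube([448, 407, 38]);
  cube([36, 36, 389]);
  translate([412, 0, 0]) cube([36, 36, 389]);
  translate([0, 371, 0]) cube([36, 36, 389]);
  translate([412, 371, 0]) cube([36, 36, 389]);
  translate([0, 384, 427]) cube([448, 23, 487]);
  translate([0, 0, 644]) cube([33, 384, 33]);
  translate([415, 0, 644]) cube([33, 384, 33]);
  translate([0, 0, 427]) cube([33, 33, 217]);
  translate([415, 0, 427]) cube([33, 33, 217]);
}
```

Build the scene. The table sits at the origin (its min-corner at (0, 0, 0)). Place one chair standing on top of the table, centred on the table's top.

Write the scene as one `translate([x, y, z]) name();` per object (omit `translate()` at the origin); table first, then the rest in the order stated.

table();
translate([555, 145, 700]) chair();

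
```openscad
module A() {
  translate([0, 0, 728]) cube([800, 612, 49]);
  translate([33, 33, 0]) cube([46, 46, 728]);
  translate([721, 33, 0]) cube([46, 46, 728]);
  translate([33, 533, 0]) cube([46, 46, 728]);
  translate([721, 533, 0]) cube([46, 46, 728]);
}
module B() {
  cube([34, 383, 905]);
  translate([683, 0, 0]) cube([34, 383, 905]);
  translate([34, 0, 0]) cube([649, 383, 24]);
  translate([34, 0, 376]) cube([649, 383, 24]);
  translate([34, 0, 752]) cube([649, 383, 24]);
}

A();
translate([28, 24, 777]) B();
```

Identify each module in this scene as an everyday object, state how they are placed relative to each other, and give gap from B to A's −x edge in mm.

The bookshelf's min-x is at 28; the table's min-x is 0; gap = 28 mm.

A is a table. B is a bookshelf. The bookshelf is on top of the table. The gap from the bookshelf to the table's −x edge is 28 mm.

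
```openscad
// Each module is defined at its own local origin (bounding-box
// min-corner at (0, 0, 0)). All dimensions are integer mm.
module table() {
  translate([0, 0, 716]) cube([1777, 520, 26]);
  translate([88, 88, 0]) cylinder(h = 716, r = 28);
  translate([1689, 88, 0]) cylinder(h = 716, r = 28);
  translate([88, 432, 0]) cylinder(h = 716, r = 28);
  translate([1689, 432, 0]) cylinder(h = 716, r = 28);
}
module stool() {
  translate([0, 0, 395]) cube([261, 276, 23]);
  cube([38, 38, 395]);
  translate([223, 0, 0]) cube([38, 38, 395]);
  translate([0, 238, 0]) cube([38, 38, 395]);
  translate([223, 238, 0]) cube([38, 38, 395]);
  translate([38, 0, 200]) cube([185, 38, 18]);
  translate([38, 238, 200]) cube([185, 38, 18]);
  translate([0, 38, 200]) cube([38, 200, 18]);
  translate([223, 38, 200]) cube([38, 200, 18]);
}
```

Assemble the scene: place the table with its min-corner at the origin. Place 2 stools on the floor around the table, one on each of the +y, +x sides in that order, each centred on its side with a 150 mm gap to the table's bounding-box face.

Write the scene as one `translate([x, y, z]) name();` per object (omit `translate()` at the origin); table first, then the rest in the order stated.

table();
translate([758, 670, 0]) stool();
translate([1927, 122, 0]) stool();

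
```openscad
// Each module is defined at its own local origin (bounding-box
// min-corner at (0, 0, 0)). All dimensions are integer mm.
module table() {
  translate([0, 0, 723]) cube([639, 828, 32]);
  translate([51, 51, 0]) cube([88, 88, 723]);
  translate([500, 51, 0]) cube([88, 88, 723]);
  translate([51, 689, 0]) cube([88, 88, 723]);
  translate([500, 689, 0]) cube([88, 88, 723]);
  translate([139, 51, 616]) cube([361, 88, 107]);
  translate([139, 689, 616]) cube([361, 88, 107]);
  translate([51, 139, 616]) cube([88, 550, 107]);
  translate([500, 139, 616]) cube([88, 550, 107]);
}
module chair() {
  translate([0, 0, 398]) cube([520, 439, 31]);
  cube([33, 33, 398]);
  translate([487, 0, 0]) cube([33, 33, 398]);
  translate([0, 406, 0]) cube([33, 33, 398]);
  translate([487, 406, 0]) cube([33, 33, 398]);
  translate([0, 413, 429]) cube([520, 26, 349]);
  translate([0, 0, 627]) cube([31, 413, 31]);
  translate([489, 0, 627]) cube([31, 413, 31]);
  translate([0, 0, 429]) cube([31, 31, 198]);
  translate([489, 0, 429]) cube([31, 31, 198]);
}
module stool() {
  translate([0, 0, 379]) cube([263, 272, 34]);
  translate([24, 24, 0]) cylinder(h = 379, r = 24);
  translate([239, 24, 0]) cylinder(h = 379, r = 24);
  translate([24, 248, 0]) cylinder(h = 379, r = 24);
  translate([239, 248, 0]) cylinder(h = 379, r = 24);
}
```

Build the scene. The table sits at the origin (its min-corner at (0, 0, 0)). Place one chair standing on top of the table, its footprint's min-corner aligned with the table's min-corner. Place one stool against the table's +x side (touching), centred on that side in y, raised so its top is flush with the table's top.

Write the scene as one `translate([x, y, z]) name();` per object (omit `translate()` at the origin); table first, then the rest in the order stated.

table();
translate([0, 0, 755]) chair();
translate([639, 278, 342]) stool();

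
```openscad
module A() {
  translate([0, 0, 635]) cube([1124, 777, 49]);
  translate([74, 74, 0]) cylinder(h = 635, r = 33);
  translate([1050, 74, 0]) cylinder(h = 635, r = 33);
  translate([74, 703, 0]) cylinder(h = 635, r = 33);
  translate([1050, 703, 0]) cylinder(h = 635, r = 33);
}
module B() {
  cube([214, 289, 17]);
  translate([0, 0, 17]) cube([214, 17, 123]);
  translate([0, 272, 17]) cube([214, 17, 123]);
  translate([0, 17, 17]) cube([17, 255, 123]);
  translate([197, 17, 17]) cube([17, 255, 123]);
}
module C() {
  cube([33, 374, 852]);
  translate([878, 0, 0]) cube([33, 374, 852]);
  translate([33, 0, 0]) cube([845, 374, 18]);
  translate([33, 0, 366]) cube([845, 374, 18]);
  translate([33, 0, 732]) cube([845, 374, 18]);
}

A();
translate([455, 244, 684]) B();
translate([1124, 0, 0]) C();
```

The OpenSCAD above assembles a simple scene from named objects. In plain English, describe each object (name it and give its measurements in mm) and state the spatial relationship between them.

A is a table with a 1124×777 mm rectangular top, 49 mm thick, top surface at z = 684 mm, supported by four round legs of 66 mm diameter, each leg's bounding box inset 41 mm from the nearest pair of top edges, running from the floor.

B is an open-topped rectangular box: outside dimensions 214×289×140 mm, with a uniform wall and base thickness of 17 mm. The base is a full 214×289 slab on the floor; four walls sit on top of the base. The front and back walls (the −y and +y sides) span the full width; the two side walls fit between them.

C is a bookshelf 911 mm wide overall, 374 mm deep and 852 mm tall. The two sides are 33 mm thick vertical panels. 3 horizontal shelves of 18 mm thickness span between the inner faces of the sides; the lowest shelf sits on the floor and shelves are stacked with a clear vertical gap of 348 mm between each pair.

The open box is on top of the table, centred. The bookshelf is against the table's +x side, with their −y faces flush.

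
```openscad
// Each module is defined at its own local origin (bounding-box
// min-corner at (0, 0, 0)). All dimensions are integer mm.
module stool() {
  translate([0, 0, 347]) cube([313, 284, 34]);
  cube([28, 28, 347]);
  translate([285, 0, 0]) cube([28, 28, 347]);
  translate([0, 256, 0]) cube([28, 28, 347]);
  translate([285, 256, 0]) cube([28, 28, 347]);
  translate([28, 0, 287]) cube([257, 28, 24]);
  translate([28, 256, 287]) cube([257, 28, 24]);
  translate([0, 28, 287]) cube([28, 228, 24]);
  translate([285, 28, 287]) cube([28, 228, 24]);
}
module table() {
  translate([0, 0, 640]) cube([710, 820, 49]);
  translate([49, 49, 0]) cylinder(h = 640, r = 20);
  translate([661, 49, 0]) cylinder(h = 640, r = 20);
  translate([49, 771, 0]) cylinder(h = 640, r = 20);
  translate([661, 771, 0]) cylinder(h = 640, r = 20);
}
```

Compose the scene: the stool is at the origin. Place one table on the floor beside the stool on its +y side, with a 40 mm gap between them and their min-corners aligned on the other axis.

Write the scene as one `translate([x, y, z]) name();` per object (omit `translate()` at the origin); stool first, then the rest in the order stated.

stool();
translate([0, 324, 0]) table();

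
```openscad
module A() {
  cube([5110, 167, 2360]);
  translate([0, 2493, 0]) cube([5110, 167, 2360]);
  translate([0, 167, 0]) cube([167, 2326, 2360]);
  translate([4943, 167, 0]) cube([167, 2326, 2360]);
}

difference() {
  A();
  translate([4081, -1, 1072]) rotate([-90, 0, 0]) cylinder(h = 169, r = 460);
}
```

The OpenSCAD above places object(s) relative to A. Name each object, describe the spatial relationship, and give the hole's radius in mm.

A is a house frame. The house frame has a circular hole through its front wall. The hole's radius is 460 mm.

The subtracted cylinder has r = 460 mm.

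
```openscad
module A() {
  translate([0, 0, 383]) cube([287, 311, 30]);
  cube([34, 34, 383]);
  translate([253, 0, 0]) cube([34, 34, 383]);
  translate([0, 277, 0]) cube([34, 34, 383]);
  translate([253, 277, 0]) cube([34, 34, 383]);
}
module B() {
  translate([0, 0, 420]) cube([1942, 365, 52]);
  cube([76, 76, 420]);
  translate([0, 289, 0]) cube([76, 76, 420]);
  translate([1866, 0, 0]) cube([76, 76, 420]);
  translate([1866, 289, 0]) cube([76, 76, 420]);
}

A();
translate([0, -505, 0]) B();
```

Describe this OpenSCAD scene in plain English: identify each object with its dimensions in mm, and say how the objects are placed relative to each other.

A is a four-legged stool. The seat is 287×311 mm, 30 mm thick, top at z = 413 mm. It stands on four square legs, each 34×34 mm in cross-section, from z = 0 to the seat underside, each flush with a corner of the seat.

B is a long wooden bench with a 1942 mm (x) × 365 mm (y) seat, 52 mm thick, its top surface 472 mm above the floor. Four 76 mm square legs at the seat corners, flush with the edges, run from z = 0 to the seat underside.

The bench is on the floor beside the stool on its −y side.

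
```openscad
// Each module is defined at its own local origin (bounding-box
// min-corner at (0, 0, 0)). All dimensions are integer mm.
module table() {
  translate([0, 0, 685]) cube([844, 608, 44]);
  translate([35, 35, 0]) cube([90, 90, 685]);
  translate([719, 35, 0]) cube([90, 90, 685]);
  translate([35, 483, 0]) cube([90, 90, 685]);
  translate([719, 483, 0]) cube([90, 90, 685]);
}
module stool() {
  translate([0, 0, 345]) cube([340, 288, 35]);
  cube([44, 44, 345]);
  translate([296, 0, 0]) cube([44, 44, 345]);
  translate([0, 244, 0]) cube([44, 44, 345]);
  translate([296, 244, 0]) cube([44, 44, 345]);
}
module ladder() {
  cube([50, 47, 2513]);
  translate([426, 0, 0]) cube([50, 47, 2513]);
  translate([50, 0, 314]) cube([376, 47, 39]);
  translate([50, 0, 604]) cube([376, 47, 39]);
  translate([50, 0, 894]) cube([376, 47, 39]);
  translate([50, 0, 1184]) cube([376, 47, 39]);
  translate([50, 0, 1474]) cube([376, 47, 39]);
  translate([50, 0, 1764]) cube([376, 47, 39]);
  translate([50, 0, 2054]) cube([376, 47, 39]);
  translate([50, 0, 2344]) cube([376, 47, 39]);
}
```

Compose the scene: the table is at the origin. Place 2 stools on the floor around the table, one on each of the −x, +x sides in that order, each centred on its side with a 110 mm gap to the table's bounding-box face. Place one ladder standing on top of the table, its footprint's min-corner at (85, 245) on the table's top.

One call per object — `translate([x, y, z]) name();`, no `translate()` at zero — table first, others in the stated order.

table();
translate([-450, 160, 0]) stool();
translate([954, 160, 0]) stool();
translate([85, 245, 729]) ladder();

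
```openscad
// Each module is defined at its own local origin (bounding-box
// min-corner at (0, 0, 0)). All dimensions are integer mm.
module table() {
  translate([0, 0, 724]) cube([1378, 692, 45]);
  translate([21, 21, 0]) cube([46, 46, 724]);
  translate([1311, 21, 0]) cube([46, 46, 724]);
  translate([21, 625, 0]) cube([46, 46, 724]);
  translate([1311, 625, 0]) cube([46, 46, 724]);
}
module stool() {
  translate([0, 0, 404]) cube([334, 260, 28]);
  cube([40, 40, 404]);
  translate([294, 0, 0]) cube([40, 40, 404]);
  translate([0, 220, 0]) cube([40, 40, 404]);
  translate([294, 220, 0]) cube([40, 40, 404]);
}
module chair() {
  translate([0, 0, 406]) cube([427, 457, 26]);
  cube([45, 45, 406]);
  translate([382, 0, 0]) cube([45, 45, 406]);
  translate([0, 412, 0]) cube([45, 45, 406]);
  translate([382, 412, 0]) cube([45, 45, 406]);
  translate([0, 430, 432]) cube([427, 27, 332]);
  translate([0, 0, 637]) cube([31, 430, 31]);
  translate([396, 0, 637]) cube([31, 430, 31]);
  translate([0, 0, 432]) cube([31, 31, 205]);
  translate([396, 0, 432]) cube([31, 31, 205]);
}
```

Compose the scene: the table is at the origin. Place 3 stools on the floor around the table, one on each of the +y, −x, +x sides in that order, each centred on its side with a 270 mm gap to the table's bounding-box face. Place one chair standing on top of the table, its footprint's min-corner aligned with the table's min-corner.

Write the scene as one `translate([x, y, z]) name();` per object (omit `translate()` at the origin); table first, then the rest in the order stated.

table();
translate([522, 962, 0]) stool();
translate([-604, 216, 0]) stool();
translate([1648, 216, 0]) stool();
translate([0, 0, 769]) chair();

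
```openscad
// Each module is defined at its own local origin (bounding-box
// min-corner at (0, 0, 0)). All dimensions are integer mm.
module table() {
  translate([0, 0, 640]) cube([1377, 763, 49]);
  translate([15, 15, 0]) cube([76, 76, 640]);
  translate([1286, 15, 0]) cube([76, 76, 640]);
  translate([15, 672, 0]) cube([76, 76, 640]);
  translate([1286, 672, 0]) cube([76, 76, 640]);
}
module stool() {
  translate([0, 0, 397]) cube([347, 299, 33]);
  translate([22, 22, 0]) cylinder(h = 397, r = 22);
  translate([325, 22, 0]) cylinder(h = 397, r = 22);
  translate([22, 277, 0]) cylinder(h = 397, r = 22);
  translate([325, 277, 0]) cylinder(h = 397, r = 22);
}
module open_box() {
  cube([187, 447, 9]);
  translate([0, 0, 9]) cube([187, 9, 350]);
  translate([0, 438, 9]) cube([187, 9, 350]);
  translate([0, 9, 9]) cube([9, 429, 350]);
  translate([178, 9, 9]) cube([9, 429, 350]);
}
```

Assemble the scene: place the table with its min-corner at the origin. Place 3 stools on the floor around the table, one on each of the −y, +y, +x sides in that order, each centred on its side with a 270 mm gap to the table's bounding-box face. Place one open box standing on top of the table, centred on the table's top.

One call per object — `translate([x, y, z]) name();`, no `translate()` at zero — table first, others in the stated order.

table();
translate([515, -569, 0]) stool();
translate([515, 1033, 0]) stool();
translate([1647, 232, 0]) stool();
translate([595, 158, 689]) open_box();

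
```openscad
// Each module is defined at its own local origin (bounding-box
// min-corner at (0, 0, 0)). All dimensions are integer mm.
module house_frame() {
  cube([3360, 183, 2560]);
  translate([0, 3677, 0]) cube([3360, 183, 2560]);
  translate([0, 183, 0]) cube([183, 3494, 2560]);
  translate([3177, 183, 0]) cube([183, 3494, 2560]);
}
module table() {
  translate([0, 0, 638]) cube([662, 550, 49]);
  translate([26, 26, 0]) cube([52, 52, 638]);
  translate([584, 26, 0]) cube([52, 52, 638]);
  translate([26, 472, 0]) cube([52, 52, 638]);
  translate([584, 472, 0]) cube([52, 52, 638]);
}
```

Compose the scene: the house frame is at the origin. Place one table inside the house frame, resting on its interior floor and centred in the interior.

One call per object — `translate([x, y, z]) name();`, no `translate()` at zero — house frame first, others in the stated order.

house_frame();
translate([1349, 1655, 0]) table();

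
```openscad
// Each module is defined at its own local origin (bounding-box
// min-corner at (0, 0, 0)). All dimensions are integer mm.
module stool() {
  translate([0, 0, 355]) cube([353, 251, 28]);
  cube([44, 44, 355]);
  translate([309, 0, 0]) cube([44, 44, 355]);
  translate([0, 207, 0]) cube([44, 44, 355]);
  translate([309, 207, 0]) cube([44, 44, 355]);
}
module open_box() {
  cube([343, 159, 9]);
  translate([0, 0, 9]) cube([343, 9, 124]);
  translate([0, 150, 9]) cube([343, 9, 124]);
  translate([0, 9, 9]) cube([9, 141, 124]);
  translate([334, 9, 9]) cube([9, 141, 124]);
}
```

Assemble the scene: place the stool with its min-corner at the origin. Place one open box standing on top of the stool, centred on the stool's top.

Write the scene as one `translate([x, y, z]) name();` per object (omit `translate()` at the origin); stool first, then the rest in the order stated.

stool();
translate([5, 46, 383]) open_box();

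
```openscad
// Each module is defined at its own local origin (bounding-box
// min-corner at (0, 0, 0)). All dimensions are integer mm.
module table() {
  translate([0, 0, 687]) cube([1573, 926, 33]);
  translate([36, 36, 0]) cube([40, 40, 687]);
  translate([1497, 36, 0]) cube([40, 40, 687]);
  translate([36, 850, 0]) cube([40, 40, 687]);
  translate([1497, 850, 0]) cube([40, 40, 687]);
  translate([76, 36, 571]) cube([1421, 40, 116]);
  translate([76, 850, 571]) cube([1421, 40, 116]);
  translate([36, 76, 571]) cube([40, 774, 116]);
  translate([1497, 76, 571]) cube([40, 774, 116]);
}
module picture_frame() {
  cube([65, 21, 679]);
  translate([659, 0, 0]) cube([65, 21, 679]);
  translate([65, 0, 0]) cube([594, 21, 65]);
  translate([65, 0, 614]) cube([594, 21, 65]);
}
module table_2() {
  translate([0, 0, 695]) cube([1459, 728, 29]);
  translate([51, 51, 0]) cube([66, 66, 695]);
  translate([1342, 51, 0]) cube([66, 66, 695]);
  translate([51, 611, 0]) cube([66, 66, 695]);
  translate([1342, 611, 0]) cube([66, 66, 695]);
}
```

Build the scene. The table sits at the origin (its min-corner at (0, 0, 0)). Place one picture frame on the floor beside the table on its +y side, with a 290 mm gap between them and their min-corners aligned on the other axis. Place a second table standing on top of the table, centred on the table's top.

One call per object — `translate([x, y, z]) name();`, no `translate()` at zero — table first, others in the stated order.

table();
translate([0, 1216, 0]) picture_frame();
translate([57, 99, 720]) table_2();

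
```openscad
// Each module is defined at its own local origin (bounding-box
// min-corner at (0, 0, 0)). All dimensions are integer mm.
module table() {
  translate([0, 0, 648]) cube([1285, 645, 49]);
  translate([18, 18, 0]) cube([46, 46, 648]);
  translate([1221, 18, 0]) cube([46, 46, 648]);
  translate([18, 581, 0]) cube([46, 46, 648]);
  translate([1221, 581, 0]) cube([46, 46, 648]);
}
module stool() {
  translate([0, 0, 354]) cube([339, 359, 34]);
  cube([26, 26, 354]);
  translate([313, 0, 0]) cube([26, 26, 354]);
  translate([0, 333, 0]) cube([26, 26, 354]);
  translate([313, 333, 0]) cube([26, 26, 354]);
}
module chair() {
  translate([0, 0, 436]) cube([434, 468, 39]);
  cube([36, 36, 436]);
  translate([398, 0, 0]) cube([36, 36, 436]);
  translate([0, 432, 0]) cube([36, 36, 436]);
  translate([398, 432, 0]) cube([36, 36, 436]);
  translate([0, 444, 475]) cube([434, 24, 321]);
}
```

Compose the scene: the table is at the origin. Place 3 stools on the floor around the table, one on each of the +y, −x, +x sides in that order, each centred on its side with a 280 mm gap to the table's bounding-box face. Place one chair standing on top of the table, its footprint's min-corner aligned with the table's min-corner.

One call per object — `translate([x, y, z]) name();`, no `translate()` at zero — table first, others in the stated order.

table();
translate([473, 925, 0]) stool();
translate([-619, 143, 0]) stool();
translate([1565, 143, 0]) stool();
translate([0, 0, 697]) chair();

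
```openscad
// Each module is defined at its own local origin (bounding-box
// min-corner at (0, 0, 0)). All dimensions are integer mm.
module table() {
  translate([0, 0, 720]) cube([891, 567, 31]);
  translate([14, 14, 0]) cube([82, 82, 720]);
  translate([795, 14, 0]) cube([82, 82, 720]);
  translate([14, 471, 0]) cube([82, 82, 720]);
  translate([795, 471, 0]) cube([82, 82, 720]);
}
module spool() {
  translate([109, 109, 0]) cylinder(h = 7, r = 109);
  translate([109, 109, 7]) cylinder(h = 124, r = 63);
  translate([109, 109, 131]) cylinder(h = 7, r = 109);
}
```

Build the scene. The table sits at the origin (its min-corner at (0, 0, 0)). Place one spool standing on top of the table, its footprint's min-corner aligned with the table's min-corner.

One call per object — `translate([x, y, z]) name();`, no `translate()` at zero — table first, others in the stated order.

table();
translate([0, 0, 751]) spool();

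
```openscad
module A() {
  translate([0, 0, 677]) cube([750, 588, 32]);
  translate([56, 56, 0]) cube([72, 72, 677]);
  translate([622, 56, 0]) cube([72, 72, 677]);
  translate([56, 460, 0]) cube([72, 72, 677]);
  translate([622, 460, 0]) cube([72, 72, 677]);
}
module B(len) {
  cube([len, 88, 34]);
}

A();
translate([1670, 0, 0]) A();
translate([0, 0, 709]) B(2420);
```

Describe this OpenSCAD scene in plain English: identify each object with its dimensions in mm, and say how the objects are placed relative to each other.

A is a rectangular dining table. The top is 750×588×32 mm with its upper surface at z = 709 mm. It stands on four 72×72 mm square legs, each inset 56 mm from the nearest pair of top edges, running from the floor to the underside of the top.

B is a rectangular beam 2420 mm long (x), 88 mm deep (y), 34 mm thick (z).

The beam spans the tops of two tables placed 920 mm apart, resting at z = 709 mm.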